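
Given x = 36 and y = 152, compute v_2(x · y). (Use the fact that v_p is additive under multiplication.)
v_2(5472) = 5

v_p(x) = 2 (factor: 36 = 2^2 · 9); v_p(y) = 3 (factor: 152 = 2^3 · 19). Additivity: v_p(xy) = v_p(x) + v_p(y) = 2 + 3 = 5. (Direct check: xy = 5472 = 2^5 · (171).)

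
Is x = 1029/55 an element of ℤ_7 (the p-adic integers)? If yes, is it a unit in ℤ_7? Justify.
x ∈ ℤ_7 but not a unit; v_7(x) = 3 > 0

ℤ_7 = {x ∈ ℚ_7 : v_7(x) ≥ 0} and ℤ_7^× = {x ∈ ℤ_7 : v_7(x) = 0}. Here v_7(1029/55) = v_7(num) − v_7(den) = 3; compare against these criteria.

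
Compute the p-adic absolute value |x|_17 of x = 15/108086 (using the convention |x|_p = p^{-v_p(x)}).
|15/108086|_17 = 4913

Step 1 — compute v_17(x) by factoring powers of 17 out of the numerator and denominator: v_17(15/108086) = -3. Step 2 — apply |x|_p = p^{-v_p(x)} = 17^{3} = 4913.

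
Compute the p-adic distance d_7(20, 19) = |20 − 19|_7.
d_7(20, 19) = 1

Step 1 — x − y = 20 − 19 = 1. Step 2 — v_7(1) = 0 (factor: 1 = (7^0 · 1); the sign does not affect v_p). Step 3 — |x − y|_7 = 7^{0} = 1.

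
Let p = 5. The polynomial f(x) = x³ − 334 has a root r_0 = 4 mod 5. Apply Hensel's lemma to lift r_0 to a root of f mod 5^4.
r_3 = 219 (mod 625)

Hensel: r_{i+1} = r_i − f(r_i)/f′(r_i) mod 5^{i+2}, where f′(x) = 3x². Iterate:
  r_0 = 4 (mod 5)
  r_1 = 19 (mod 25)
  r_2 = 94 (mod 125)
  r_3 = 219 (mod 625)
Final: r = 219 with f(r) ≡ 0 mod 5^4.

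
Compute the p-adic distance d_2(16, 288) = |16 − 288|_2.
d_2(16, 288) = 1/16

Step 1 — x − y = 16 − 288 = -272. Step 2 — v_2(-272) = 4 (factor: -272 = −(2^4 · 17); the sign does not affect v_p). Step 3 — |x − y|_2 = 2^{-4} = 1/16.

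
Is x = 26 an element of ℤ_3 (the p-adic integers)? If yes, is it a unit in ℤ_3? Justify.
x ∈ ℤ_3^× (unit); v_3(x) = 0

ℤ_3 = {x ∈ ℚ_3 : v_3(x) ≥ 0} and ℤ_3^× = {x ∈ ℤ_3 : v_3(x) = 0}. Here v_3(26) = v_3(num) − v_3(den) = 0; compare against these criteria.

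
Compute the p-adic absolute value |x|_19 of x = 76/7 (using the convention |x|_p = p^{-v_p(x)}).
|76/7|_19 = 1/19

Step 1 — compute v_19(x) by factoring powers of 19 out of the numerator and denominator: v_19(76/7) = 1. Step 2 — apply |x|_p = p^{-v_p(x)} = 19^{-1} = 1/19.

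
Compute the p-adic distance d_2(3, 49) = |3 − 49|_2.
d_2(3, 49) = 1/2

Step 1 — x − y = 3 − 49 = -46. Step 2 — v_2(-46) = 1 (factor: -46 = −(2^1 · 23); the sign does not affect v_p). Step 3 — |x − y|_2 = 2^{-1} = 1/2.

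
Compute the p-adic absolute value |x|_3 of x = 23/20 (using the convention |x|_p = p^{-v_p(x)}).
|23/20|_3 = 1

Step 1 — compute v_3(x) by factoring powers of 3 out of the numerator and denominator: v_3(23/20) = 0. Step 2 — apply |x|_p = p^{-v_p(x)} = 3^{0} = 1.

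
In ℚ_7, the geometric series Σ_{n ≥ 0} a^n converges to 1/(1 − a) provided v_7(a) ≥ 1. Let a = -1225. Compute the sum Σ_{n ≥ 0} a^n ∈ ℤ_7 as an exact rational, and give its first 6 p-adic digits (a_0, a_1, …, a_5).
Σ a^n = 1/(1 − a) = 1/1226;  first 6 digits = (1, 0, 3, 3, 1, 5)

v_7(a) = 2 ≥ 1, so the series converges in ℤ_7 to 1/(1 − a) = 1/(1 − (-1225)) = 1/1226. Expand this rational in ℤ_7: compute digits iteratively via d_i = x_i mod 7, x_{i+1} = (x_i − d_i)/7. The first 6 digits are (1, 0, 3, 3, 1, 5).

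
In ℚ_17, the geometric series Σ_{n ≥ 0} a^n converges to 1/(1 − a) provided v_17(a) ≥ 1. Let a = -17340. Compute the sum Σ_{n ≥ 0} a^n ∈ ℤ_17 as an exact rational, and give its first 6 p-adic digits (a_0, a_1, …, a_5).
Σ a^n = 1/(1 − a) = 1/17341;  first 6 digits = (1, 0, 8, 13, 12, 7)

v_17(a) = 2 ≥ 1, so the series converges in ℤ_17 to 1/(1 − a) = 1/(1 − (-17340)) = 1/17341. Expand this rational in ℤ_17: compute digits iteratively via d_i = x_i mod 17, x_{i+1} = (x_i − d_i)/17. The first 6 digits are (1, 0, 8, 13, 12, 7).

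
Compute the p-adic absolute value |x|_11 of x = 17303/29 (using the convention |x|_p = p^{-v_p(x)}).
|17303/29|_11 = 1/1331

Step 1 — compute v_11(x) by factoring powers of 11 out of the numerator and denominator: v_11(17303/29) = 3. Step 2 — apply |x|_p = p^{-v_p(x)} = 11^{-3} = 1/1331.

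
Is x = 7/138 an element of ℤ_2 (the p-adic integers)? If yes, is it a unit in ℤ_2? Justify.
x ∉ ℤ_2 (v_2(x) = -1 < 0)

ℤ_2 = {x ∈ ℚ_2 : v_2(x) ≥ 0} and ℤ_2^× = {x ∈ ℤ_2 : v_2(x) = 0}. Here v_2(7/138) = v_2(num) − v_2(den) = -1; compare against these criteria.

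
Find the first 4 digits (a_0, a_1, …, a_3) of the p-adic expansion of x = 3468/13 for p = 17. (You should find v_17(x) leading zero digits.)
(a_0, …, a_3) = (0, 0, 14, 11)

v_17(3468/13) = 2, so a_0 = ... = a_1 = 0. Factor out: x = 17^2 · u with u = 12/13 a unit in ℤ_17. Expand u iteratively via a_{v+i} = u_i mod 17, u_{i+1} = (u_i − a_{v+i})/17:
  u_0 = 12/13;  a_2 = 14;  u_1 = (u_0 − 14)/17 = -10/13
  u_1 = -10/13;  a_3 = 11;  u_2 = (u_1 − 11)/17 = -9/13
Digits: (0, 0, 14, 11).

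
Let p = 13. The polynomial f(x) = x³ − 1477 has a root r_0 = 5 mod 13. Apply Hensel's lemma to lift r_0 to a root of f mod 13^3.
r_2 = 1019 (mod 2197)

Hensel: r_{i+1} = r_i − f(r_i)/f′(r_i) mod 13^{i+2}, where f′(x) = 3x². Iterate:
  r_0 = 5 (mod 13)
  r_1 = 5 (mod 169)
  r_2 = 1019 (mod 2197)
Final: r = 1019 with f(r) ≡ 0 mod 13^3.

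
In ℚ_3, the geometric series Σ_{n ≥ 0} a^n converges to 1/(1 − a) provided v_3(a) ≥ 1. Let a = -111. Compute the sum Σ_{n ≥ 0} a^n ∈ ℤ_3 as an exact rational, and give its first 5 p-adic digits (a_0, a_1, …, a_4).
Σ a^n = 1/(1 − a) = 1/112;  first 5 digits = (1, 2, 0, 1, 1)

v_3(a) = 1 ≥ 1, so the series converges in ℤ_3 to 1/(1 − a) = 1/(1 − (-111)) = 1/112. Expand this rational in ℤ_3: compute digits iteratively via d_i = x_i mod 3, x_{i+1} = (x_i − d_i)/3. The first 5 digits are (1, 2, 0, 1, 1).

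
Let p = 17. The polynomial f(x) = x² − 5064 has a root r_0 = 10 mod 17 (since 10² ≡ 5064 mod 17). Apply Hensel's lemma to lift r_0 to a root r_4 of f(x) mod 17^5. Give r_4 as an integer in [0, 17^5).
r_4 = 645075 (mod 1419857)

Hensel's recurrence: r_{i+1} = r_i − f(r_i)·(f′(r_i))^{-1} mod 17^{i+2}, with f′(x) = 2x. Iterate:
  r_0 = 10 (mod 17)
  r_1 = 27 (mod 289)
  r_2 = 1472 (mod 4913)
  r_3 = 60428 (mod 83521)
  r_4 = 645075 (mod 1419857)
Final: r_4 = 645075, and one checks f(r_4) ≡ 0 mod 17^5.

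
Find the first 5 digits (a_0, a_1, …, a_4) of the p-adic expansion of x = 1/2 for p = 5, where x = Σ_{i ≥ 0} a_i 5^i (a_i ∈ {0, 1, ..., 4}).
(a_0, …, a_4) = (3, 2, 2, 2, 2)

v_5(1/2) = 0 (numerator and denominator both coprime to 5), so x ∈ ℤ_5^×. Compute digits iteratively via a_i = x_i mod 5, x_{i+1} = (x_i − a_i)/5, with x_0 = x:
  x_0 = 1/2;  a_0 = 3;  x_1 = (x_0 − 3)/5 = -1/2
  x_1 = -1/2;  a_1 = 2;  x_2 = (x_1 − 2)/5 = -1/2
  x_2 = -1/2;  a_2 = 2;  x_3 = (x_2 − 2)/5 = -1/2
  x_3 = -1/2;  a_3 = 2;  x_4 = (x_3 − 2)/5 = -1/2
  x_4 = -1/2;  a_4 = 2;  x_5 = (x_4 − 2)/5 = -1/2
Digits: (3, 2, 2, 2, 2).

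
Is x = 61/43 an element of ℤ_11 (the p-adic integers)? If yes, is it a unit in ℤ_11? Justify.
x ∈ ℤ_11^× (unit); v_11(x) = 0

ℤ_11 = {x ∈ ℚ_11 : v_11(x) ≥ 0} and ℤ_11^× = {x ∈ ℤ_11 : v_11(x) = 0}. Here v_11(61/43) = v_11(num) − v_11(den) = 0; compare against these criteria.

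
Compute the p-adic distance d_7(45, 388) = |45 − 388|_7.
d_7(45, 388) = 1/343

Step 1 — x − y = 45 − 388 = -343. Step 2 — v_7(-343) = 3 (factor: -343 = −(7^3 · 1); the sign does not affect v_p). Step 3 — |x − y|_7 = 7^{-3} = 1/343.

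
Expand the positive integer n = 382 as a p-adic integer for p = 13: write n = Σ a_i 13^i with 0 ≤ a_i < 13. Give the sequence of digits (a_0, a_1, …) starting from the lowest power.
(a_0, a_1, …) = (5, 3, 2)

Repeated division by 13 gives the digits low-to-high: 382 = 5 + 3·13^1 + 2·13^2. Digit sequence: (5, 3, 2).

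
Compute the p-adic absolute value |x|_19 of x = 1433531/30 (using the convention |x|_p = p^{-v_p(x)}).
|1433531/30|_19 = 1/130321

Step 1 — compute v_19(x) by factoring powers of 19 out of the numerator and denominator: v_19(1433531/30) = 4. Step 2 — apply |x|_p = p^{-v_p(x)} = 19^{-4} = 1/130321.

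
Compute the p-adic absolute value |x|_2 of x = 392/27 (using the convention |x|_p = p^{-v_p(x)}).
|392/27|_2 = 1/8

Step 1 — compute v_2(x) by factoring powers of 2 out of the numerator and denominator: v_2(392/27) = 3. Step 2 — apply |x|_p = p^{-v_p(x)} = 2^{-3} = 1/8.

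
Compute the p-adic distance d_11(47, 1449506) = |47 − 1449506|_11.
d_11(47, 1449506) = 1/161051

Step 1 — x − y = 47 − 1449506 = -1449459. Step 2 — v_11(-1449459) = 5 (factor: -1449459 = −(11^5 · 9); the sign does not affect v_p). Step 3 — |x − y|_11 = 11^{-5} = 1/161051.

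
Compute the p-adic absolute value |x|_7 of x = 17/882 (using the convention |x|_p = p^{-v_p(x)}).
|17/882|_7 = 49

Step 1 — compute v_7(x) by factoring powers of 7 out of the numerator and denominator: v_7(17/882) = -2. Step 2 — apply |x|_p = p^{-v_p(x)} = 7^{2} = 49.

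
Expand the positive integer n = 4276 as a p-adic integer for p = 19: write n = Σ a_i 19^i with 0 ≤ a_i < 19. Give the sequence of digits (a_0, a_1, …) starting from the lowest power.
(a_0, a_1, …) = (1, 16, 11)

Repeated division by 19 gives the digits low-to-high: 4276 = 1 + 16·19^1 + 11·19^2. Digit sequence: (1, 16, 11).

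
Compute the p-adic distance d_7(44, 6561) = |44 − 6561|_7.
d_7(44, 6561) = 1/343

Step 1 — x − y = 44 − 6561 = -6517. Step 2 — v_7(-6517) = 3 (factor: -6517 = −(7^3 · 19); the sign does not affect v_p). Step 3 — |x − y|_7 = 7^{-3} = 1/343.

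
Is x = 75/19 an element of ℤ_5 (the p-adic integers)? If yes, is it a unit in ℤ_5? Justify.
x ∈ ℤ_5 but not a unit; v_5(x) = 2 > 0

ℤ_5 = {x ∈ ℚ_5 : v_5(x) ≥ 0} and ℤ_5^× = {x ∈ ℤ_5 : v_5(x) = 0}. Here v_5(75/19) = v_5(num) − v_5(den) = 2; compare against these criteria.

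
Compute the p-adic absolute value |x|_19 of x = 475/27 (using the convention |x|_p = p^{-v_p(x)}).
|475/27|_19 = 1/19

Step 1 — compute v_19(x) by factoring powers of 19 out of the numerator and denominator: v_19(475/27) = 1. Step 2 — apply |x|_p = p^{-v_p(x)} = 19^{-1} = 1/19.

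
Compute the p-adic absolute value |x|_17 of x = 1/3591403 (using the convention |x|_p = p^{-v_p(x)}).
|1/3591403|_17 = 83521

Step 1 — compute v_17(x) by factoring powers of 17 out of the numerator and denominator: v_17(1/3591403) = -4. Step 2 — apply |x|_p = p^{-v_p(x)} = 17^{4} = 83521.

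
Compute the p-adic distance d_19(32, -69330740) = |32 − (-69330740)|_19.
d_19(32, -69330740) = 1/2476099

Step 1 — x − y = 32 − (-69330740) = 69330772. Step 2 — v_19(69330772) = 5 (factor: 69330772 = (19^5 · 28); the sign does not affect v_p). Step 3 — |x − y|_19 = 19^{-5} = 1/2476099.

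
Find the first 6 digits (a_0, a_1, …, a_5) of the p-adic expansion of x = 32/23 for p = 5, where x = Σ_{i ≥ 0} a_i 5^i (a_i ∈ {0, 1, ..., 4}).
(a_0, …, a_5) = (4, 1, 1, 3, 0, 4)

v_5(32/23) = 0 (numerator and denominator both coprime to 5), so x ∈ ℤ_5^×. Compute digits iteratively via a_i = x_i mod 5, x_{i+1} = (x_i − a_i)/5, with x_0 = x:
  x_0 = 32/23;  a_0 = 4;  x_1 = (x_0 − 4)/5 = -12/23
  x_1 = -12/23;  a_1 = 1;  x_2 = (x_1 − 1)/5 = -7/23
  x_2 = -7/23;  a_2 = 1;  x_3 = (x_2 − 1)/5 = -6/23
  x_3 = -6/23;  a_3 = 3;  x_4 = (x_3 − 3)/5 = -15/23
  x_4 = -15/23;  a_4 = 0;  x_5 = (x_4 − 0)/5 = -3/23
  x_5 = -3/23;  a_5 = 4;  x_6 = (x_5 − 4)/5 = -19/23
Digits: (4, 1, 1, 3, 0, 4).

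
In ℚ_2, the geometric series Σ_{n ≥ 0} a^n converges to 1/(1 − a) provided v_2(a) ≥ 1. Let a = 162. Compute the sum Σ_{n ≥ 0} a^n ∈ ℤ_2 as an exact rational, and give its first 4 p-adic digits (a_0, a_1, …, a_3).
Σ a^n = 1/(1 − a) = -1/161;  first 4 digits = (1, 1, 1, 1)

v_2(a) = 1 ≥ 1, so the series converges in ℤ_2 to 1/(1 − a) = 1/(1 − 162) = -1/161. Expand this rational in ℤ_2: compute digits iteratively via d_i = x_i mod 2, x_{i+1} = (x_i − d_i)/2. The first 4 digits are (1, 1, 1, 1).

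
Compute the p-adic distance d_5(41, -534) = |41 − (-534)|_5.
d_5(41, -534) = 1/25

Step 1 — x − y = 41 − (-534) = 575. Step 2 — v_5(575) = 2 (factor: 575 = (5^2 · 23); the sign does not affect v_p). Step 3 — |x − y|_5 = 5^{-2} = 1/25.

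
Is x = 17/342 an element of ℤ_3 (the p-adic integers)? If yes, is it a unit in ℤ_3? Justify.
x ∉ ℤ_3 (v_3(x) = -2 < 0)

ℤ_3 = {x ∈ ℚ_3 : v_3(x) ≥ 0} and ℤ_3^× = {x ∈ ℤ_3 : v_3(x) = 0}. Here v_3(17/342) = v_3(num) − v_3(den) = -2; compare against these criteria.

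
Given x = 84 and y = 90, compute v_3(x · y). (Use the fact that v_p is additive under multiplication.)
v_3(7560) = 3

v_p(x) = 1 (factor: 84 = 3^1 · 28); v_p(y) = 2 (factor: 90 = 3^2 · 10). Additivity: v_p(xy) = v_p(x) + v_p(y) = 1 + 2 = 3. (Direct check: xy = 7560 = 3^3 · (280).)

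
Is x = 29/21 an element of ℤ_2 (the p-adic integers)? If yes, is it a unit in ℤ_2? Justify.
x ∈ ℤ_2^× (unit); v_2(x) = 0

ℤ_2 = {x ∈ ℚ_2 : v_2(x) ≥ 0} and ℤ_2^× = {x ∈ ℤ_2 : v_2(x) = 0}. Here v_2(29/21) = v_2(num) − v_2(den) = 0; compare against these criteria.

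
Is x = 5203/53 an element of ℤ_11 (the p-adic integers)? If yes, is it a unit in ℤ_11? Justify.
x ∈ ℤ_11 but not a unit; v_11(x) = 2 > 0

ℤ_11 = {x ∈ ℚ_11 : v_11(x) ≥ 0} and ℤ_11^× = {x ∈ ℤ_11 : v_11(x) = 0}. Here v_11(5203/53) = v_11(num) − v_11(den) = 2; compare against these criteria.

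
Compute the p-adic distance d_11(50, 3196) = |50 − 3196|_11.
d_11(50, 3196) = 1/121

Step 1 — x − y = 50 − 3196 = -3146. Step 2 — v_11(-3146) = 2 (factor: -3146 = −(11^2 · 26); the sign does not affect v_p). Step 3 — |x − y|_11 = 11^{-2} = 1/121.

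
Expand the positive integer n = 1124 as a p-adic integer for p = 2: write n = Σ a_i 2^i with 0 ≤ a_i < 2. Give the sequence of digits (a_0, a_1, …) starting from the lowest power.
(a_0, a_1, …) = (0, 0, 1, 0, 0, 1, 1, 0, 0, 0, 1)

Repeated division by 2 gives the digits low-to-high: 1124 = 1·2^2 + 1·2^5 + 1·2^6 + 1·2^10. Digit sequence: (0, 0, 1, 0, 0, 1, 1, 0, 0, 0, 1).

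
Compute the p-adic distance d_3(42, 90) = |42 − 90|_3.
d_3(42, 90) = 1/3

Step 1 — x − y = 42 − 90 = -48. Step 2 — v_3(-48) = 1 (factor: -48 = −(3^1 · 16); the sign does not affect v_p). Step 3 — |x − y|_3 = 3^{-1} = 1/3.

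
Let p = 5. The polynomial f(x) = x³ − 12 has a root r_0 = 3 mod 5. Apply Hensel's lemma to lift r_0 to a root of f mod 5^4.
r_3 = 383 (mod 625)

Hensel: r_{i+1} = r_i − f(r_i)/f′(r_i) mod 5^{i+2}, where f′(x) = 3x². Iterate:
  r_0 = 3 (mod 5)
  r_1 = 8 (mod 25)
  r_2 = 8 (mod 125)
  r_3 = 383 (mod 625)
Final: r = 383 with f(r) ≡ 0 mod 5^4.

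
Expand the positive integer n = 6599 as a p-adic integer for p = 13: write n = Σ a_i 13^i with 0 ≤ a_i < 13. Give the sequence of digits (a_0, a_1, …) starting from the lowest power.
(a_0, a_1, …) = (8, 0, 0, 3)

Repeated division by 13 gives the digits low-to-high: 6599 = 8 + 3·13^3. Digit sequence: (8, 0, 0, 3).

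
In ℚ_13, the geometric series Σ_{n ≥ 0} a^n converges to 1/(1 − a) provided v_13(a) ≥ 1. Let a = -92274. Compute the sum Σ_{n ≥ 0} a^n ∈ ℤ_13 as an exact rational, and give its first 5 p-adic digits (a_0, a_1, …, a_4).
Σ a^n = 1/(1 − a) = 1/92275;  first 5 digits = (1, 0, 0, 10, 9)

v_13(a) = 3 ≥ 1, so the series converges in ℤ_13 to 1/(1 − a) = 1/(1 − (-92274)) = 1/92275. Expand this rational in ℤ_13: compute digits iteratively via d_i = x_i mod 13, x_{i+1} = (x_i − d_i)/13. The first 5 digits are (1, 0, 0, 10, 9).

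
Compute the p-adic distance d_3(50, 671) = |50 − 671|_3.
d_3(50, 671) = 1/27

Step 1 — x − y = 50 − 671 = -621. Step 2 — v_3(-621) = 3 (factor: -621 = −(3^3 · 23); the sign does not affect v_p). Step 3 — |x − y|_3 = 3^{-3} = 1/27.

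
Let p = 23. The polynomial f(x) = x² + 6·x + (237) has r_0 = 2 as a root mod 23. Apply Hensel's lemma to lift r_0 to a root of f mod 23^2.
r_1 = 347 (mod 529)

Hensel: r_{i+1} = r_i − f(r_i)·(f′(r_i))^{-1} mod 23^{i+2}, f′(x) = 2x + 6. Iterate:
  r_0 = 2 (mod 23)
  r_1 = 347 (mod 529)
Final: r = 347 satisfies f(r) ≡ 0 mod 23^2.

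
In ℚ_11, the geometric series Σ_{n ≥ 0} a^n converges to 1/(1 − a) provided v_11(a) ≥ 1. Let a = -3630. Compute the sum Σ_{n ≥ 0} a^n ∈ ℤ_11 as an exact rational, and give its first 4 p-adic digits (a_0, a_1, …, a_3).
Σ a^n = 1/(1 − a) = 1/3631;  first 4 digits = (1, 0, 3, 8)

v_11(a) = 2 ≥ 1, so the series converges in ℤ_11 to 1/(1 − a) = 1/(1 − (-3630)) = 1/3631. Expand this rational in ℤ_11: compute digits iteratively via d_i = x_i mod 11, x_{i+1} = (x_i − d_i)/11. The first 4 digits are (1, 0, 3, 8).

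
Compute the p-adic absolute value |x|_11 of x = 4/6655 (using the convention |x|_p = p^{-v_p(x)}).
|4/6655|_11 = 1331

Step 1 — compute v_11(x) by factoring powers of 11 out of the numerator and denominator: v_11(4/6655) = -3. Step 2 — apply |x|_p = p^{-v_p(x)} = 11^{3} = 1331.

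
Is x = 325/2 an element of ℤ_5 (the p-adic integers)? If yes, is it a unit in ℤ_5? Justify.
x ∈ ℤ_5 but not a unit; v_5(x) = 2 > 0

ℤ_5 = {x ∈ ℚ_5 : v_5(x) ≥ 0} and ℤ_5^× = {x ∈ ℤ_5 : v_5(x) = 0}. Here v_5(325/2) = v_5(num) − v_5(den) = 2; compare against these criteria.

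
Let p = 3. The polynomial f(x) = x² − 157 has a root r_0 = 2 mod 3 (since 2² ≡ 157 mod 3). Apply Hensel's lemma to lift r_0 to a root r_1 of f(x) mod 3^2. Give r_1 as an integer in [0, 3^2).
r_1 = 2 (mod 9)

Hensel's recurrence: r_{i+1} = r_i − f(r_i)·(f′(r_i))^{-1} mod 3^{i+2}, with f′(x) = 2x. Iterate:
  r_0 = 2 (mod 3)
  r_1 = 2 (mod 9)
Final: r_1 = 2, and one checks f(r_1) ≡ 0 mod 3^2.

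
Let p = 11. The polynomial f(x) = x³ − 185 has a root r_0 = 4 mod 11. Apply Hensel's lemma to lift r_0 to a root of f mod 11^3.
r_2 = 367 (mod 1331)

Hensel: r_{i+1} = r_i − f(r_i)/f′(r_i) mod 11^{i+2}, where f′(x) = 3x². Iterate:
  r_0 = 4 (mod 11)
  r_1 = 4 (mod 121)
  r_2 = 367 (mod 1331)
Final: r = 367 with f(r) ≡ 0 mod 11^3.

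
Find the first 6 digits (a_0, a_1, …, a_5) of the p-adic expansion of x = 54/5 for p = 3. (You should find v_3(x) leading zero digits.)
(a_0, …, a_5) = (0, 0, 0, 1, 1, 2)

v_3(54/5) = 3, so a_0 = ... = a_2 = 0. Factor out: x = 3^3 · u with u = 2/5 a unit in ℤ_3. Expand u iteratively via a_{v+i} = u_i mod 3, u_{i+1} = (u_i − a_{v+i})/3:
  u_0 = 2/5;  a_3 = 1;  u_1 = (u_0 − 1)/3 = -1/5
  u_1 = -1/5;  a_4 = 1;  u_2 = (u_1 − 1)/3 = -2/5
  u_2 = -2/5;  a_5 = 2;  u_3 = (u_2 − 2)/3 = -4/5
Digits: (0, 0, 0, 1, 1, 2).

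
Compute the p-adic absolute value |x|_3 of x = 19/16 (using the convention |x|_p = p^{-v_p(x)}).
|19/16|_3 = 1

Step 1 — compute v_3(x) by factoring powers of 3 out of the numerator and denominator: v_3(19/16) = 0. Step 2 — apply |x|_p = p^{-v_p(x)} = 3^{0} = 1.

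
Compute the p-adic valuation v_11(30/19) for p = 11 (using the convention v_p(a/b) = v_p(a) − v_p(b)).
v_11(30/19) = 0

Factor powers of 11 from the numerator and denominator of the reduced fraction: 30 = 11^0 · 30 and 19 = 11^0 · 19. Apply v_p(a/b) = v_p(a) − v_p(b): v_11(30/19) = 0 − 0 = 0.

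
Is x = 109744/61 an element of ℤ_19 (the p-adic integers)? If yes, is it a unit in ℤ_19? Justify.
x ∈ ℤ_19 but not a unit; v_19(x) = 3 > 0

ℤ_19 = {x ∈ ℚ_19 : v_19(x) ≥ 0} and ℤ_19^× = {x ∈ ℤ_19 : v_19(x) = 0}. Here v_19(109744/61) = v_19(num) − v_19(den) = 3; compare against these criteria.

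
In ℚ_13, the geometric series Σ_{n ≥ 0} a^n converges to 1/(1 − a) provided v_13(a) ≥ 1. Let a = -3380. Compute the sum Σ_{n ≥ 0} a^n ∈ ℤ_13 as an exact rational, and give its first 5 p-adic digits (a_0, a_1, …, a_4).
Σ a^n = 1/(1 − a) = 1/3381;  first 5 digits = (1, 0, 6, 11, 9)

v_13(a) = 2 ≥ 1, so the series converges in ℤ_13 to 1/(1 − a) = 1/(1 − (-3380)) = 1/3381. Expand this rational in ℤ_13: compute digits iteratively via d_i = x_i mod 13, x_{i+1} = (x_i − d_i)/13. The first 5 digits are (1, 0, 6, 11, 9).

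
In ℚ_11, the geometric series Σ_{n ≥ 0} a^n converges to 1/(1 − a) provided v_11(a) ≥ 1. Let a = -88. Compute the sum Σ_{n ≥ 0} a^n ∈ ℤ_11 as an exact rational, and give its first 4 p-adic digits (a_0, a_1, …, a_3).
Σ a^n = 1/(1 − a) = 1/89;  first 4 digits = (1, 3, 8, 10)

v_11(a) = 1 ≥ 1, so the series converges in ℤ_11 to 1/(1 − a) = 1/(1 − (-88)) = 1/89. Expand this rational in ℤ_11: compute digits iteratively via d_i = x_i mod 11, x_{i+1} = (x_i − d_i)/11. The first 4 digits are (1, 3, 8, 10).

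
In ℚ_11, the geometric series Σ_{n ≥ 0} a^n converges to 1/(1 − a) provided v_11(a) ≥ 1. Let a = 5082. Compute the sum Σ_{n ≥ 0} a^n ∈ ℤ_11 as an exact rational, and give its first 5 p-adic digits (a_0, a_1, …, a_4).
Σ a^n = 1/(1 − a) = -1/5081;  first 5 digits = (1, 0, 9, 3, 4)

v_11(a) = 2 ≥ 1, so the series converges in ℤ_11 to 1/(1 − a) = 1/(1 − 5082) = -1/5081. Expand this rational in ℤ_11: compute digits iteratively via d_i = x_i mod 11, x_{i+1} = (x_i − d_i)/11. The first 5 digits are (1, 0, 9, 3, 4).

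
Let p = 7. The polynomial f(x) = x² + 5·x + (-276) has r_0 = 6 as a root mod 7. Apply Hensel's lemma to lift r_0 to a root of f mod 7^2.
r_1 = 27 (mod 49)

Hensel: r_{i+1} = r_i − f(r_i)·(f′(r_i))^{-1} mod 7^{i+2}, f′(x) = 2x + 5. Iterate:
  r_0 = 6 (mod 7)
  r_1 = 27 (mod 49)
Final: r = 27 satisfies f(r) ≡ 0 mod 7^2.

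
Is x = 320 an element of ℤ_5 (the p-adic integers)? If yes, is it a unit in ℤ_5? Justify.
x ∈ ℤ_5 but not a unit; v_5(x) = 1 > 0

ℤ_5 = {x ∈ ℚ_5 : v_5(x) ≥ 0} and ℤ_5^× = {x ∈ ℤ_5 : v_5(x) = 0}. Here v_5(320) = v_5(num) − v_5(den) = 1; compare against these criteria.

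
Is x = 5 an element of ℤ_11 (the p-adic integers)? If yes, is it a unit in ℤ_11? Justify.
x ∈ ℤ_11^× (unit); v_11(x) = 0

ℤ_11 = {x ∈ ℚ_11 : v_11(x) ≥ 0} and ℤ_11^× = {x ∈ ℤ_11 : v_11(x) = 0}. Here v_11(5) = v_11(num) − v_11(den) = 0; compare against these criteria.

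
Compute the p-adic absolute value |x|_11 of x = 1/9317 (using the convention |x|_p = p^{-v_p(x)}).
|1/9317|_11 = 1331

Step 1 — compute v_11(x) by factoring powers of 11 out of the numerator and denominator: v_11(1/9317) = -3. Step 2 — apply |x|_p = p^{-v_p(x)} = 11^{3} = 1331.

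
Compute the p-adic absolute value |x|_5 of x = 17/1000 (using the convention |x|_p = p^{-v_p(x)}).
|17/1000|_5 = 125

Step 1 — compute v_5(x) by factoring powers of 5 out of the numerator and denominator: v_5(17/1000) = -3. Step 2 — apply |x|_p = p^{-v_p(x)} = 5^{3} = 125.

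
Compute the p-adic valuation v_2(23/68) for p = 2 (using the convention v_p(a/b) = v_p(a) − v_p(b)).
v_2(23/68) = -2

Factor powers of 2 from the numerator and denominator of the reduced fraction: 23 = 2^0 · 23 and 68 = 2^2 · 17. Apply v_p(a/b) = v_p(a) − v_p(b): v_2(23/68) = 0 − 2 = -2.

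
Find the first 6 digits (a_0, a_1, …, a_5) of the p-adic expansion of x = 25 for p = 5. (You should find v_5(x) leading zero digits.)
(a_0, …, a_5) = (0, 0, 1, 0, 0, 0)

v_5(25) = 2, so a_0 = ... = a_1 = 0. Factor out: x = 5^2 · u with u = 1 a unit in ℤ_5. Expand u iteratively via a_{v+i} = u_i mod 5, u_{i+1} = (u_i − a_{v+i})/5:
  u_0 = 1;  a_2 = 1;  u_1 = (u_0 − 1)/5 = 0
  u_1 = 0;  a_3 = 0;  u_2 = (u_1 − 0)/5 = 0
  u_2 = 0;  a_4 = 0;  u_3 = (u_2 − 0)/5 = 0
  u_3 = 0;  a_5 = 0;  u_4 = (u_3 − 0)/5 = 0
Digits: (0, 0, 1, 0, 0, 0).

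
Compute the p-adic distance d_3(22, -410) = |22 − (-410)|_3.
d_3(22, -410) = 1/27

Step 1 — x − y = 22 − (-410) = 432. Step 2 — v_3(432) = 3 (factor: 432 = (3^3 · 16); the sign does not affect v_p). Step 3 — |x − y|_3 = 3^{-3} = 1/27.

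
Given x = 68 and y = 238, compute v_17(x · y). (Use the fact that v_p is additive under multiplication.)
v_17(16184) = 2

v_p(x) = 1 (factor: 68 = 17^1 · 4); v_p(y) = 1 (factor: 238 = 17^1 · 14). Additivity: v_p(xy) = v_p(x) + v_p(y) = 1 + 1 = 2. (Direct check: xy = 16184 = 17^2 · (56).)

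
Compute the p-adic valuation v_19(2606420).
v_19(2606420) = 4

v_19(n) is the largest exponent k such that 19^k divides n. Factor out: 2606420 = 19^4 · 20. (Sign doesn't affect v_p.) So v_19(2606420) = 4.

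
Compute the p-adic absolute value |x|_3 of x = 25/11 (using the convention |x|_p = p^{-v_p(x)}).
|25/11|_3 = 1

Step 1 — compute v_3(x) by factoring powers of 3 out of the numerator and denominator: v_3(25/11) = 0. Step 2 — apply |x|_p = p^{-v_p(x)} = 3^{0} = 1.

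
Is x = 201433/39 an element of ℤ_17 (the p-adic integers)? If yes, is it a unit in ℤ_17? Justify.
x ∈ ℤ_17 but not a unit; v_17(x) = 3 > 0

ℤ_17 = {x ∈ ℚ_17 : v_17(x) ≥ 0} and ℤ_17^× = {x ∈ ℤ_17 : v_17(x) = 0}. Here v_17(201433/39) = v_17(num) − v_17(den) = 3; compare against these criteria.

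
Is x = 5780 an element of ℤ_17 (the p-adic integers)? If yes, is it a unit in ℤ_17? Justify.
x ∈ ℤ_17 but not a unit; v_17(x) = 2 > 0

ℤ_17 = {x ∈ ℚ_17 : v_17(x) ≥ 0} and ℤ_17^× = {x ∈ ℤ_17 : v_17(x) = 0}. Here v_17(5780) = v_17(num) − v_17(den) = 2; compare against these criteria.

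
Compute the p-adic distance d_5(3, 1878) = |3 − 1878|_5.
d_5(3, 1878) = 1/625

Step 1 — x − y = 3 − 1878 = -1875. Step 2 — v_5(-1875) = 4 (factor: -1875 = −(5^4 · 3); the sign does not affect v_p). Step 3 — |x − y|_5 = 5^{-4} = 1/625.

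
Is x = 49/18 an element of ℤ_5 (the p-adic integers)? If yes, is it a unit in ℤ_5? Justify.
x ∈ ℤ_5^× (unit); v_5(x) = 0

ℤ_5 = {x ∈ ℚ_5 : v_5(x) ≥ 0} and ℤ_5^× = {x ∈ ℤ_5 : v_5(x) = 0}. Here v_5(49/18) = v_5(num) − v_5(den) = 0; compare against these criteria.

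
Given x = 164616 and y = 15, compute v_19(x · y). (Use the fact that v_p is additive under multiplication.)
v_19(2469240) = 3

v_p(x) = 3 (factor: 164616 = 19^3 · 24); v_p(y) = 0 (factor: 15 = 19^0 · 15). Additivity: v_p(xy) = v_p(x) + v_p(y) = 3 + 0 = 3. (Direct check: xy = 2469240 = 19^3 · (360).)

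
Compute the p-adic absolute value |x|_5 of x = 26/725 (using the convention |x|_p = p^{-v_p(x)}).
|26/725|_5 = 25

Step 1 — compute v_5(x) by factoring powers of 5 out of the numerator and denominator: v_5(26/725) = -2. Step 2 — apply |x|_p = p^{-v_p(x)} = 5^{2} = 25.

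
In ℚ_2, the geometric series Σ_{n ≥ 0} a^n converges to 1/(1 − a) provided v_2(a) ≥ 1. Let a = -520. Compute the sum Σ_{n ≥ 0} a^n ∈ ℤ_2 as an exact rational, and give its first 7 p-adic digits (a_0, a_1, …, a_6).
Σ a^n = 1/(1 − a) = 1/521;  first 7 digits = (1, 0, 0, 1, 1, 1, 0)

v_2(a) = 3 ≥ 1, so the series converges in ℤ_2 to 1/(1 − a) = 1/(1 − (-520)) = 1/521. Expand this rational in ℤ_2: compute digits iteratively via d_i = x_i mod 2, x_{i+1} = (x_i − d_i)/2. The first 7 digits are (1, 0, 0, 1, 1, 1, 0).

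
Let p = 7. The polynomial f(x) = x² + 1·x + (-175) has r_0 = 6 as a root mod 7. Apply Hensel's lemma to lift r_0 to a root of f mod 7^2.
r_1 = 20 (mod 49)

Hensel: r_{i+1} = r_i − f(r_i)·(f′(r_i))^{-1} mod 7^{i+2}, f′(x) = 2x + 1. Iterate:
  r_0 = 6 (mod 7)
  r_1 = 20 (mod 49)
Final: r = 20 satisfies f(r) ≡ 0 mod 7^2.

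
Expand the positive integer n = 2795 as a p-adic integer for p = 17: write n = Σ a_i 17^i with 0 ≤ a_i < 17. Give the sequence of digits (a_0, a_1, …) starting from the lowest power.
(a_0, a_1, …) = (7, 11, 9)

Repeated division by 17 gives the digits low-to-high: 2795 = 7 + 11·17^1 + 9·17^2. Digit sequence: (7, 11, 9).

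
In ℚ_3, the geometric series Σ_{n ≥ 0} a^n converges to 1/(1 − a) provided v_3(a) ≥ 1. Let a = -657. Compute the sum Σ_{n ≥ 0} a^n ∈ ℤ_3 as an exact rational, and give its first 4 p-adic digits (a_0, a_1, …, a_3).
Σ a^n = 1/(1 − a) = 1/658;  first 4 digits = (1, 0, 2, 2)

v_3(a) = 2 ≥ 1, so the series converges in ℤ_3 to 1/(1 − a) = 1/(1 − (-657)) = 1/658. Expand this rational in ℤ_3: compute digits iteratively via d_i = x_i mod 3, x_{i+1} = (x_i − d_i)/3. The first 4 digits are (1, 0, 2, 2).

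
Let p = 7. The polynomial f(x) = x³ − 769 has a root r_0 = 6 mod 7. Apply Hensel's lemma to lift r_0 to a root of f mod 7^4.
r_3 = 811 (mod 2401)

Hensel: r_{i+1} = r_i − f(r_i)/f′(r_i) mod 7^{i+2}, where f′(x) = 3x². Iterate:
  r_0 = 6 (mod 7)
  r_1 = 27 (mod 49)
  r_2 = 125 (mod 343)
  r_3 = 811 (mod 2401)
Final: r = 811 with f(r) ≡ 0 mod 7^4.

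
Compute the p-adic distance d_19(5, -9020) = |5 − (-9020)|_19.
d_19(5, -9020) = 1/361

Step 1 — x − y = 5 − (-9020) = 9025. Step 2 — v_19(9025) = 2 (factor: 9025 = (19^2 · 25); the sign does not affect v_p). Step 3 — |x − y|_19 = 19^{-2} = 1/361.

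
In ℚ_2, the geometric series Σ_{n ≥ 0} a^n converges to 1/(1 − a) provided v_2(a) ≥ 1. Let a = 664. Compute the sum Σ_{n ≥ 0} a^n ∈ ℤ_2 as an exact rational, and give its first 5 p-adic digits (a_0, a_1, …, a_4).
Σ a^n = 1/(1 − a) = -1/663;  first 5 digits = (1, 0, 0, 1, 1)

v_2(a) = 3 ≥ 1, so the series converges in ℤ_2 to 1/(1 − a) = 1/(1 − 664) = -1/663. Expand this rational in ℤ_2: compute digits iteratively via d_i = x_i mod 2, x_{i+1} = (x_i − d_i)/2. The first 5 digits are (1, 0, 0, 1, 1).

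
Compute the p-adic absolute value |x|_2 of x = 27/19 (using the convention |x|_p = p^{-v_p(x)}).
|27/19|_2 = 1

Step 1 — compute v_2(x) by factoring powers of 2 out of the numerator and denominator: v_2(27/19) = 0. Step 2 — apply |x|_p = p^{-v_p(x)} = 2^{0} = 1.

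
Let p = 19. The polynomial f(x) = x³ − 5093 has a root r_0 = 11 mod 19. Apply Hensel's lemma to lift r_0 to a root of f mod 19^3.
r_2 = 2614 (mod 6859)

Hensel: r_{i+1} = r_i − f(r_i)/f′(r_i) mod 19^{i+2}, where f′(x) = 3x². Iterate:
  r_0 = 11 (mod 19)
  r_1 = 87 (mod 361)
  r_2 = 2614 (mod 6859)
Final: r = 2614 with f(r) ≡ 0 mod 19^3.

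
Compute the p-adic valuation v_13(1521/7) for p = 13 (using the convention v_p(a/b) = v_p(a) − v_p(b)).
v_13(1521/7) = 2

Factor powers of 13 from the numerator and denominator of the reduced fraction: 1521 = 13^2 · 9 and 7 = 13^0 · 7. Apply v_p(a/b) = v_p(a) − v_p(b): v_13(1521/7) = 2 − 0 = 2.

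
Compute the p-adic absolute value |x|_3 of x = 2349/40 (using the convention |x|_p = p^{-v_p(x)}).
|2349/40|_3 = 1/81

Step 1 — compute v_3(x) by factoring powers of 3 out of the numerator and denominator: v_3(2349/40) = 4. Step 2 — apply |x|_p = p^{-v_p(x)} = 3^{-4} = 1/81.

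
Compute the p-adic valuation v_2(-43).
v_2(-43) = 0

v_2(n) is the largest exponent k such that 2^k divides n. Factor out: -43 = -2^0 · 43. (Sign doesn't affect v_p.) So v_2(-43) = 0.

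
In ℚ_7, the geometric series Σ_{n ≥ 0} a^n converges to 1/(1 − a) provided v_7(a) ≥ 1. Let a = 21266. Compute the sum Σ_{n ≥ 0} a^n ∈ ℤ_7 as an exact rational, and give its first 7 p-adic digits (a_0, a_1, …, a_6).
Σ a^n = 1/(1 − a) = -1/21265;  first 7 digits = (1, 0, 0, 6, 1, 1, 1)

v_7(a) = 3 ≥ 1, so the series converges in ℤ_7 to 1/(1 − a) = 1/(1 − 21266) = -1/21265. Expand this rational in ℤ_7: compute digits iteratively via d_i = x_i mod 7, x_{i+1} = (x_i − d_i)/7. The first 7 digits are (1, 0, 0, 6, 1, 1, 1).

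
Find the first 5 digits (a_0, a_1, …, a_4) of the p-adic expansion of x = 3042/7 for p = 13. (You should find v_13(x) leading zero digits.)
(a_0, …, a_4) = (0, 0, 10, 5, 7)

v_13(3042/7) = 2, so a_0 = ... = a_1 = 0. Factor out: x = 13^2 · u with u = 18/7 a unit in ℤ_13. Expand u iteratively via a_{v+i} = u_i mod 13, u_{i+1} = (u_i − a_{v+i})/13:
  u_0 = 18/7;  a_2 = 10;  u_1 = (u_0 − 10)/13 = -4/7
  u_1 = -4/7;  a_3 = 5;  u_2 = (u_1 − 5)/13 = -3/7
  u_2 = -3/7;  a_4 = 7;  u_3 = (u_2 − 7)/13 = -4/7
Digits: (0, 0, 10, 5, 7).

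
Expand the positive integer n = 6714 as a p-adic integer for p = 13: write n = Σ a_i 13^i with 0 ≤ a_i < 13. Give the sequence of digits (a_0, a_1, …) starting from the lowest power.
(a_0, a_1, …) = (6, 9, 0, 3)

Repeated division by 13 gives the digits low-to-high: 6714 = 6 + 9·13^1 + 3·13^3. Digit sequence: (6, 9, 0, 3).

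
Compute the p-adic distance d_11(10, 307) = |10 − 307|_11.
d_11(10, 307) = 1/11

Step 1 — x − y = 10 − 307 = -297. Step 2 — v_11(-297) = 1 (factor: -297 = −(11^1 · 27); the sign does not affect v_p). Step 3 — |x − y|_11 = 11^{-1} = 1/11.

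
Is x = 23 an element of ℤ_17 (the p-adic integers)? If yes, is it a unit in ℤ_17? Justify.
x ∈ ℤ_17^× (unit); v_17(x) = 0

ℤ_17 = {x ∈ ℚ_17 : v_17(x) ≥ 0} and ℤ_17^× = {x ∈ ℤ_17 : v_17(x) = 0}. Here v_17(23) = v_17(num) − v_17(den) = 0; compare against these criteria.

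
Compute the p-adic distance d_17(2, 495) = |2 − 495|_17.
d_17(2, 495) = 1/17

Step 1 — x − y = 2 − 495 = -493. Step 2 — v_17(-493) = 1 (factor: -493 = −(17^1 · 29); the sign does not affect v_p). Step 3 — |x − y|_17 = 17^{-1} = 1/17.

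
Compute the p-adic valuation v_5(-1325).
v_5(-1325) = 2

v_5(n) is the largest exponent k such that 5^k divides n. Factor out: -1325 = -5^2 · 53. (Sign doesn't affect v_p.) So v_5(-1325) = 2.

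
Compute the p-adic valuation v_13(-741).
v_13(-741) = 1

v_13(n) is the largest exponent k such that 13^k divides n. Factor out: -741 = -13^1 · 57. (Sign doesn't affect v_p.) So v_13(-741) = 1.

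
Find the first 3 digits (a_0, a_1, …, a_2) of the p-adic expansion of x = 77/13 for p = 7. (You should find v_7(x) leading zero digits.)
(a_0, …, a_2) = (0, 3, 4)

v_7(77/13) = 1, so a_0 = ... = a_0 = 0. Factor out: x = 7^1 · u with u = 11/13 a unit in ℤ_7. Expand u iteratively via a_{v+i} = u_i mod 7, u_{i+1} = (u_i − a_{v+i})/7:
  u_0 = 11/13;  a_1 = 3;  u_1 = (u_0 − 3)/7 = -4/13
  u_1 = -4/13;  a_2 = 4;  u_2 = (u_1 − 4)/7 = -8/13
Digits: (0, 3, 4).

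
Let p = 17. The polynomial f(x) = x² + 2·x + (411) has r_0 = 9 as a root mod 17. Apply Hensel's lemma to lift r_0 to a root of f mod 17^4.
r_3 = 59951 (mod 83521)

Hensel: r_{i+1} = r_i − f(r_i)·(f′(r_i))^{-1} mod 17^{i+2}, f′(x) = 2x + 2. Iterate:
  r_0 = 9 (mod 17)
  r_1 = 128 (mod 289)
  r_2 = 995 (mod 4913)
  r_3 = 59951 (mod 83521)
Final: r = 59951 satisfies f(r) ≡ 0 mod 17^4.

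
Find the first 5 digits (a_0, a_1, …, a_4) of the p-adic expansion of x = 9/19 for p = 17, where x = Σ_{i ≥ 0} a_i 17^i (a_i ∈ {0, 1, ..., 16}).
(a_0, …, a_4) = (13, 10, 11, 2, 7)

v_17(9/19) = 0 (numerator and denominator both coprime to 17), so x ∈ ℤ_17^×. Compute digits iteratively via a_i = x_i mod 17, x_{i+1} = (x_i − a_i)/17, with x_0 = x:
  x_0 = 9/19;  a_0 = 13;  x_1 = (x_0 − 13)/17 = -14/19
  x_1 = -14/19;  a_1 = 10;  x_2 = (x_1 − 10)/17 = -12/19
  x_2 = -12/19;  a_2 = 11;  x_3 = (x_2 − 11)/17 = -13/19
  x_3 = -13/19;  a_3 = 2;  x_4 = (x_3 − 2)/17 = -3/19
  x_4 = -3/19;  a_4 = 7;  x_5 = (x_4 − 7)/17 = -8/19
Digits: (13, 10, 11, 2, 7).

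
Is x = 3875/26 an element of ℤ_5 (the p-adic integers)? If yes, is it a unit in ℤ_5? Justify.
x ∈ ℤ_5 but not a unit; v_5(x) = 3 > 0

ℤ_5 = {x ∈ ℚ_5 : v_5(x) ≥ 0} and ℤ_5^× = {x ∈ ℤ_5 : v_5(x) = 0}. Here v_5(3875/26) = v_5(num) − v_5(den) = 3; compare against these criteria.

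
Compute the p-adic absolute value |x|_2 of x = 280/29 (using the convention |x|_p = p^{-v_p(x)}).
|280/29|_2 = 1/8

Step 1 — compute v_2(x) by factoring powers of 2 out of the numerator and denominator: v_2(280/29) = 3. Step 2 — apply |x|_p = p^{-v_p(x)} = 2^{-3} = 1/8.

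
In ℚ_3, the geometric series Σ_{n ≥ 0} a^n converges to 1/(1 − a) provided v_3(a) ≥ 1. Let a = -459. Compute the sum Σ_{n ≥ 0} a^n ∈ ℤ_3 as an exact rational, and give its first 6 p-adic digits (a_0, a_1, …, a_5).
Σ a^n = 1/(1 − a) = 1/460;  first 6 digits = (1, 0, 0, 1, 0, 1)

v_3(a) = 3 ≥ 1, so the series converges in ℤ_3 to 1/(1 − a) = 1/(1 − (-459)) = 1/460. Expand this rational in ℤ_3: compute digits iteratively via d_i = x_i mod 3, x_{i+1} = (x_i − d_i)/3. The first 6 digits are (1, 0, 0, 1, 0, 1).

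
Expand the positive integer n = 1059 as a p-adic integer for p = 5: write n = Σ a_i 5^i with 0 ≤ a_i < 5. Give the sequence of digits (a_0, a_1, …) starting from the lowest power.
(a_0, a_1, …) = (4, 1, 2, 3, 1)

Repeated division by 5 gives the digits low-to-high: 1059 = 4 + 1·5^1 + 2·5^2 + 3·5^3 + 1·5^4. Digit sequence: (4, 1, 2, 3, 1).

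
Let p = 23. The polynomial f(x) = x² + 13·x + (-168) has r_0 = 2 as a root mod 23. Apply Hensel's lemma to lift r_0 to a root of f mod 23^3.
r_2 = 12146 (mod 12167)

Hensel: r_{i+1} = r_i − f(r_i)·(f′(r_i))^{-1} mod 23^{i+2}, f′(x) = 2x + 13. Iterate:
  r_0 = 2 (mod 23)
  r_1 = 508 (mod 529)
  r_2 = 12146 (mod 12167)
Final: r = 12146 satisfies f(r) ≡ 0 mod 23^3.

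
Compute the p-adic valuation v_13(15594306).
v_13(15594306) = 5

v_13(n) is the largest exponent k such that 13^k divides n. Factor out: 15594306 = 13^5 · 42. (Sign doesn't affect v_p.) So v_13(15594306) = 5.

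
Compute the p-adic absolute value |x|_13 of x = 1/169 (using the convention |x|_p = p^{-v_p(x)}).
|1/169|_13 = 169

Step 1 — compute v_13(x) by factoring powers of 13 out of the numerator and denominator: v_13(1/169) = -2. Step 2 — apply |x|_p = p^{-v_p(x)} = 13^{2} = 169.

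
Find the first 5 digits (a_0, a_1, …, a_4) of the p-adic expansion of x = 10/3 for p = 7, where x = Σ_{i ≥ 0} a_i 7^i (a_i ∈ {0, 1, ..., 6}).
(a_0, …, a_4) = (1, 5, 4, 4, 4)

v_7(10/3) = 0 (numerator and denominator both coprime to 7), so x ∈ ℤ_7^×. Compute digits iteratively via a_i = x_i mod 7, x_{i+1} = (x_i − a_i)/7, with x_0 = x:
  x_0 = 10/3;  a_0 = 1;  x_1 = (x_0 − 1)/7 = 1/3
  x_1 = 1/3;  a_1 = 5;  x_2 = (x_1 − 5)/7 = -2/3
  x_2 = -2/3;  a_2 = 4;  x_3 = (x_2 − 4)/7 = -2/3
  x_3 = -2/3;  a_3 = 4;  x_4 = (x_3 − 4)/7 = -2/3
  x_4 = -2/3;  a_4 = 4;  x_5 = (x_4 − 4)/7 = -2/3
Digits: (1, 5, 4, 4, 4).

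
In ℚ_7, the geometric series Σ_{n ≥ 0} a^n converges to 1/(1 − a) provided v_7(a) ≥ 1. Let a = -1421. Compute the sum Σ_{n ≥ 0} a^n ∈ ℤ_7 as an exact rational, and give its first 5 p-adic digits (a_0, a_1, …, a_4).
Σ a^n = 1/(1 − a) = 1/1422;  first 5 digits = (1, 0, 6, 2, 0)

v_7(a) = 2 ≥ 1, so the series converges in ℤ_7 to 1/(1 − a) = 1/(1 − (-1421)) = 1/1422. Expand this rational in ℤ_7: compute digits iteratively via d_i = x_i mod 7, x_{i+1} = (x_i − d_i)/7. The first 5 digits are (1, 0, 6, 2, 0).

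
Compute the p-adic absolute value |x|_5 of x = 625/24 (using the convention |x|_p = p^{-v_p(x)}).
|625/24|_5 = 1/625

Step 1 — compute v_5(x) by factoring powers of 5 out of the numerator and denominator: v_5(625/24) = 4. Step 2 — apply |x|_p = p^{-v_p(x)} = 5^{-4} = 1/625.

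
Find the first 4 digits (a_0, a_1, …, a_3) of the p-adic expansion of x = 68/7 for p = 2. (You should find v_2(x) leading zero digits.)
(a_0, …, a_3) = (0, 0, 1, 1)

v_2(68/7) = 2, so a_0 = ... = a_1 = 0. Factor out: x = 2^2 · u with u = 17/7 a unit in ℤ_2. Expand u iteratively via a_{v+i} = u_i mod 2, u_{i+1} = (u_i − a_{v+i})/2:
  u_0 = 17/7;  a_2 = 1;  u_1 = (u_0 − 1)/2 = 5/7
  u_1 = 5/7;  a_3 = 1;  u_2 = (u_1 − 1)/2 = -1/7
Digits: (0, 0, 1, 1).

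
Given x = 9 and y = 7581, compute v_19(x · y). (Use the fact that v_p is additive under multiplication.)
v_19(68229) = 2

v_p(x) = 0 (factor: 9 = 19^0 · 9); v_p(y) = 2 (factor: 7581 = 19^2 · 21). Additivity: v_p(xy) = v_p(x) + v_p(y) = 0 + 2 = 2. (Direct check: xy = 68229 = 19^2 · (189).)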